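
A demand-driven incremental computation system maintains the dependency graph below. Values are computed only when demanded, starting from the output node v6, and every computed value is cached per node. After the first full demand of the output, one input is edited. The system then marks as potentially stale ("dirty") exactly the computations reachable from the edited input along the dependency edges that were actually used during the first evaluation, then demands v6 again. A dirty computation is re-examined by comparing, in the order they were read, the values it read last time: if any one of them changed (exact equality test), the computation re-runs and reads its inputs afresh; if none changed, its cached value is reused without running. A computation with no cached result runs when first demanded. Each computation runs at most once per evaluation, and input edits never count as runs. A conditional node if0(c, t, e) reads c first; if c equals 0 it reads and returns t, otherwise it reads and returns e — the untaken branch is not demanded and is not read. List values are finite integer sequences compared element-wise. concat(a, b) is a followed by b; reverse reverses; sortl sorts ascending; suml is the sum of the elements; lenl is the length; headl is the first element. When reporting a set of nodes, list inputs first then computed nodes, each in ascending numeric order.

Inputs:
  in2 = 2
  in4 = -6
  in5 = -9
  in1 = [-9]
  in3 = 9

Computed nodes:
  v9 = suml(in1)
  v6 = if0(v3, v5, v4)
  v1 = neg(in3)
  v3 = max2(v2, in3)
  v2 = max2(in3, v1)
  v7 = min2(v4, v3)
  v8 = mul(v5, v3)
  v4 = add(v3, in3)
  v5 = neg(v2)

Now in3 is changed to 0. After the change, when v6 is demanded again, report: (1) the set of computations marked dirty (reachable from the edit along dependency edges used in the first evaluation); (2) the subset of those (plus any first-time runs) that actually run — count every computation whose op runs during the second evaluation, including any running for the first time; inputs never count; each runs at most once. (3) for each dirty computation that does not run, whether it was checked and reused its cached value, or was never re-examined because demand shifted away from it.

First evaluation (everything demanded from the output):
  v1 = neg(9) = -9
  v2 = max2(9, -9) = 9
  v3 = max2(9, 9) = 9
  v4 = add(9, 9) = 18
  v6 = if0(v3=9 -> else branch v4) = 18

Propagation after the edit:
  v1: runs — in3 9->0; result 0.
  v2: runs — in3 9->0; v1 -9->0; result 0.
  v3: runs — v2 9->0; in3 9->0; result 0.
  v4: marked dirty but never re-examined — demand shifted away from it.
  v5: demanded for the first time — runs, produces 0.
  v6: runs — v3 9->0; result 0.

Key observation: a condition flipped, so demand moved to the other branch — v4 is never re-examined.

Marked dirty: v1, v2, v3, v4, v6.
Computations that run: v1, v2, v3, v5, v6 — 5 in total.
Never re-examined (demand shifted away): v4.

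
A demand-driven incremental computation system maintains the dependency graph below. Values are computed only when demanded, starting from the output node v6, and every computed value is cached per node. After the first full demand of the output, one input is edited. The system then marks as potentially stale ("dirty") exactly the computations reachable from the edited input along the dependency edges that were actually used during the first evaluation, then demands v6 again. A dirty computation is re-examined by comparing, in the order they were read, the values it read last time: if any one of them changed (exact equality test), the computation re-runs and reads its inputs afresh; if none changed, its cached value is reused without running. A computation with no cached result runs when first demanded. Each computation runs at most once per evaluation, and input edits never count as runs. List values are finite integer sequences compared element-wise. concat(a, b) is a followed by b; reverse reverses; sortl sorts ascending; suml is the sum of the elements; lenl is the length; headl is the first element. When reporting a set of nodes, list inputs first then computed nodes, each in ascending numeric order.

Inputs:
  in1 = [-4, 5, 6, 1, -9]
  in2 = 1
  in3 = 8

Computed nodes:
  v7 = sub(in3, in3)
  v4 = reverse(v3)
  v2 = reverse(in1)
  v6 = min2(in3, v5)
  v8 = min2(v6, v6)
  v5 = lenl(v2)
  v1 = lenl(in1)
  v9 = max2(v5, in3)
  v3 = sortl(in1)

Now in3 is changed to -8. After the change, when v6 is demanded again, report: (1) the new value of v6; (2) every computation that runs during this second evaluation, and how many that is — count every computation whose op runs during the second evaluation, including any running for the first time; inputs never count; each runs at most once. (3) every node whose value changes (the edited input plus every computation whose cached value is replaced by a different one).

New value of v6: -8.
Computations that run: v6 — 1 in total.
Values that change: in3, v6.

First evaluation (everything demanded from the output):
  v2 = reverse([-4, 5, 6, 1, -9]) = [-9, 1, 6, 5, -4]
  v5 = lenl([-9, 1, 6, 5, -4]) = 5
  v6 = min2(8, 5) = 5

Propagation after the edit:
  v6: runs — in3 8->-8; result -8.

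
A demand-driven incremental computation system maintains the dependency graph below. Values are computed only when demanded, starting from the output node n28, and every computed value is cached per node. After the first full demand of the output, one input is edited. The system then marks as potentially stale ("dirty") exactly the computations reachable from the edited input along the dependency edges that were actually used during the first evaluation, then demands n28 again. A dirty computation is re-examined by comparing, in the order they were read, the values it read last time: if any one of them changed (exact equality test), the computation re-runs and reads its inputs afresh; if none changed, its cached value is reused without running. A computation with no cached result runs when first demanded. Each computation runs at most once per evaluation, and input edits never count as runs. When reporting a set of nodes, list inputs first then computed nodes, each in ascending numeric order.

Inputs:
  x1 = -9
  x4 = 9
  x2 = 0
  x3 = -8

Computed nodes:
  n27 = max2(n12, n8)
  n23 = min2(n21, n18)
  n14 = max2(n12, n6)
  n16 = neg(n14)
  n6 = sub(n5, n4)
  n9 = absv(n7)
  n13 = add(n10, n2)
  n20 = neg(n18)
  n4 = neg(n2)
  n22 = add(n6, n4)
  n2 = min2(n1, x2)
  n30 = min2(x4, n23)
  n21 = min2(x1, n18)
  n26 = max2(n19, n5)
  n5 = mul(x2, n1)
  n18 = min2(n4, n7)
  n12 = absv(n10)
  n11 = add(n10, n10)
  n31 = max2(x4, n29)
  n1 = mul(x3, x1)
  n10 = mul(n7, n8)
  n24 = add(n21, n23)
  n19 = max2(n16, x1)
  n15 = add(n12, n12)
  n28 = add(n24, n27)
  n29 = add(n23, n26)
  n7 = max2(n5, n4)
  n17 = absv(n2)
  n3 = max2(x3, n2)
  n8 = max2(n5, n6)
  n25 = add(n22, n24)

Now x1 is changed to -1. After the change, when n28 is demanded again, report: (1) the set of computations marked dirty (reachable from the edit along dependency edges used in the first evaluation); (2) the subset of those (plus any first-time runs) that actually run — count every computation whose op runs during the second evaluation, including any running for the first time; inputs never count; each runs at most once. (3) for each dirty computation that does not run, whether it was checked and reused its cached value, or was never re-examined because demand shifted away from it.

Marked dirty: n1, n2, n4, n5, n6, n7, n8, n10, n12, n18, n21, n23, n24, n27, n28.
Computations that run: n1, n2, n5, n21, n23, n24, n28 — 7 in total.
Checked but reused from cache: n4, n6, n7, n8, n10, n12, n18, n27.
Key observation: the cutoff stops propagation at n4 — its inputs' values are unchanged, so it reuses its cache.

First evaluation (everything demanded from the output):
  n1 = mul(-8, -9) = 72
  n2 = min2(72, 0) = 0
  n4 = neg(0) = 0
  n5 = mul(0, 72) = 0
  n6 = sub(0, 0) = 0
  n7 = max2(0, 0) = 0
  n8 = max2(0, 0) = 0
  n10 = mul(0, 0) = 0
  n12 = absv(0) = 0
  n18 = min2(0, 0) = 0
  n21 = min2(-9, 0) = -9
  n23 = min2(-9, 0) = -9
  n24 = add(-9, -9) = -18
  n27 = max2(0, 0) = 0
  n28 = add(-18, 0) = -18

Propagation after the edit:
  n1: runs — x1 -9->-1; result 8.
  n2: runs — n1 72->8; result 0 (same value as before).
  n4: checked — values it read are unchanged (n2 unchanged); reused cached 0 without running.
  n5: runs — n1 72->8; result 0 (same value as before).
  n6: checked — values it read are unchanged (n5 unchanged, n4 unchanged); reused cached 0 without running.
  n7: checked — values it read are unchanged (n5 unchanged, n4 unchanged); reused cached 0 without running.
  n8: checked — values it read are unchanged (n5 unchanged, n6 unchanged); reused cached 0 without running.
  n10: checked — values it read are unchanged (n7 unchanged, n8 unchanged); reused cached 0 without running.
  n12: checked — values it read are unchanged (n10 unchanged); reused cached 0 without running.
  n18: checked — values it read are unchanged (n4 unchanged, n7 unchanged); reused cached 0 without running.
  n21: runs — x1 -9->-1; result -1.
  n23: runs — n21 -9->-1; result -1.
  n24: runs — n21 -9->-1; n23 -9->-1; result -2.
  n27: checked — values it read are unchanged (n12 unchanged, n8 unchanged); reused cached 0 without running.
  n28: runs — n24 -18->-2; result -2.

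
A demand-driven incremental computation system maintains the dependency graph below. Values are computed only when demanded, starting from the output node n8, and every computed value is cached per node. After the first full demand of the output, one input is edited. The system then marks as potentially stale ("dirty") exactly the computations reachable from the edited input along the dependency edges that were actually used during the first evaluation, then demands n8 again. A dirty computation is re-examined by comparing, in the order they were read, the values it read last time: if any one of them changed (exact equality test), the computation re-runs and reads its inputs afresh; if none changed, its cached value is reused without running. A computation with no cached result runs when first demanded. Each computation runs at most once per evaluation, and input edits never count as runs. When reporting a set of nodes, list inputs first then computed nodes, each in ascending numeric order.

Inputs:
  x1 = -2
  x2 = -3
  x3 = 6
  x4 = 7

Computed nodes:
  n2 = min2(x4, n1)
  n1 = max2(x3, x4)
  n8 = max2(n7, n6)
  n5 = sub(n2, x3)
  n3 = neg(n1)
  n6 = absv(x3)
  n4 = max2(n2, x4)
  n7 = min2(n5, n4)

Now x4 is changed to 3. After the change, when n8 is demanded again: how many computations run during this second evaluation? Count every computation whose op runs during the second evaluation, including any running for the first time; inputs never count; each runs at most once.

Computations that run: n1, n2, n4, n5, n7, n8 — 6 in total.

First evaluation (everything demanded from the output):
  n1 = max2(6, 7) = 7
  n2 = min2(7, 7) = 7
  n4 = max2(7, 7) = 7
  n5 = sub(7, 6) = 1
  n6 = absv(6) = 6
  n7 = min2(1, 7) = 1
  n8 = max2(1, 6) = 6

Propagation after the edit:
  n1: runs — x4 7->3; result 6.
  n2: runs — x4 7->3; n1 7->6; result 3.
  n4: runs — n2 7->3; x4 7->3; result 3.
  n5: runs — n2 7->3; result -3.
  n7: runs — n5 1->-3; n4 7->3; result -3.
  n8: runs — n7 1->-3; result 6 (same value as before).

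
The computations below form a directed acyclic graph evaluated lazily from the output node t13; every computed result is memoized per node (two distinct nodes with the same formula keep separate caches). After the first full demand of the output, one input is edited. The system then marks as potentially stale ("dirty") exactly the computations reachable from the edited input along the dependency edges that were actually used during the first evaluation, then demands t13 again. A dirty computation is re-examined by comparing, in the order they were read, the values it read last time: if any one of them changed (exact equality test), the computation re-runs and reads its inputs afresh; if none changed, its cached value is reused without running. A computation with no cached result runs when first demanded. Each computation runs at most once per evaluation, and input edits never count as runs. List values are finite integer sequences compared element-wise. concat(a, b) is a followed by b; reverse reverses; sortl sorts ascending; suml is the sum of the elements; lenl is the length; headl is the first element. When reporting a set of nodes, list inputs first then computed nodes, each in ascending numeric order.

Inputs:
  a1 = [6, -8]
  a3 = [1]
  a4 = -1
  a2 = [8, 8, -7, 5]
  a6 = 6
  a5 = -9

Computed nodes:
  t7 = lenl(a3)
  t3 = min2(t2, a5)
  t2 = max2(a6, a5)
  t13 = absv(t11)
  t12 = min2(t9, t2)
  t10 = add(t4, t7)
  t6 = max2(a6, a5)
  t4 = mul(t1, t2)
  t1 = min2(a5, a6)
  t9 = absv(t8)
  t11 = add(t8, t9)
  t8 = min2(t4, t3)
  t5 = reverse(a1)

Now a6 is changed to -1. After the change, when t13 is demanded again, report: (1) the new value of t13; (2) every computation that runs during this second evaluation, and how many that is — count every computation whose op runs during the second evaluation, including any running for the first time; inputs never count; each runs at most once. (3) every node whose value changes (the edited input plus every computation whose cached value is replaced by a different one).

Demanding t13 again yields 0.
7 computations run: t1, t2, t3, t4, t8, t9, t11.
The nodes whose values change: a6, t2, t4, t8, t9.
Note where the cutoff bites: t13 is checked, finds nothing changed, and keeps its cache.

First demand of the output computes:
  t1 = min2(-9, 6) = -9
  t2 = max2(6, -9) = 6
  t3 = min2(6, -9) = -9
  t4 = mul(-9, 6) = -54
  t8 = min2(-54, -9) = -54
  t9 = absv(-54) = 54
  t11 = add(-54, 54) = 0
  t13 = absv(0) = 0

After the edit, cleaning proceeds:
  t1: a read changed (a6 6->-1) — executes, giving -9 — identical to its old value.
  t2: a read changed (a6 6->-1) — executes, giving -1.
  t3: a read changed (t2 6->-1) — executes, giving -9 — identical to its old value.
  t4: a read changed (t2 6->-1) — executes, giving 9.
  t8: a read changed (t4 -54->9) — executes, giving -9.
  t9: a read changed (t8 -54->-9) — executes, giving 9.
  t11: a read changed (t8 -54->-9; t9 54->9) — executes, giving 0 — identical to its old value.
  t13: dirty, but its reads are unchanged (t11 unchanged); cached 0 stands.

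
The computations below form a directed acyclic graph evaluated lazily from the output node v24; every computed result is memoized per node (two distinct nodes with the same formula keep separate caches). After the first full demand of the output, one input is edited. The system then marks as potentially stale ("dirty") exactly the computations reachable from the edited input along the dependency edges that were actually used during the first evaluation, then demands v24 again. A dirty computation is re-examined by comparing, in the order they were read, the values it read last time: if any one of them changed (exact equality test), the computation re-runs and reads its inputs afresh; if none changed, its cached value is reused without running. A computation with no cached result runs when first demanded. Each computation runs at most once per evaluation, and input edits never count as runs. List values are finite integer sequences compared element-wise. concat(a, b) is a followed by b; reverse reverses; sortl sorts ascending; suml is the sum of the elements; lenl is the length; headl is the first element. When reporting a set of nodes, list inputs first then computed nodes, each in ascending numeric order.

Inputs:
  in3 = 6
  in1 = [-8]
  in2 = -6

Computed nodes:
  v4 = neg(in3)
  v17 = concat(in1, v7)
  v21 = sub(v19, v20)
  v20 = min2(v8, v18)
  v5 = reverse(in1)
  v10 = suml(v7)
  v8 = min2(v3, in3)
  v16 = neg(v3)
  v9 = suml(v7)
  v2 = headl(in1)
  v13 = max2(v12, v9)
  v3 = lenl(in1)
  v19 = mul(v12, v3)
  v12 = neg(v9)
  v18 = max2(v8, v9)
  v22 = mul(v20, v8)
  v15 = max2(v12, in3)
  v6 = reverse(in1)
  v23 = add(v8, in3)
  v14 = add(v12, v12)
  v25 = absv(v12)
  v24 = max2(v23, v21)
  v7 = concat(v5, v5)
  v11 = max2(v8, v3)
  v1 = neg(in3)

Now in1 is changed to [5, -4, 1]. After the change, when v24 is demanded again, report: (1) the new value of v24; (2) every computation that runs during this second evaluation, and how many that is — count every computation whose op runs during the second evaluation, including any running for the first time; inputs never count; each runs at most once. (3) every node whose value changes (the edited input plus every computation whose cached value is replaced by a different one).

First demand of the output computes:
  v3 = lenl([-8]) = 1
  v5 = reverse([-8]) = [-8]
  v7 = concat([-8], [-8]) = [-8, -8]
  v8 = min2(1, 6) = 1
  v9 = suml([-8, -8]) = -16
  v12 = neg(-16) = 16
  v18 = max2(1, -16) = 1
  v19 = mul(16, 1) = 16
  v20 = min2(1, 1) = 1
  v21 = sub(16, 1) = 15
  v23 = add(1, 6) = 7
  v24 = max2(7, 15) = 15

After the edit, cleaning proceeds:
  v3: a read changed (in1 [-8]->[5, -4, 1]) — executes, giving 3.
  v5: a read changed (in1 [-8]->[5, -4, 1]) — executes, giving [1, -4, 5].
  v7: a read changed (v5 [-8]->[1, -4, 5]; v5 [-8]->[1, -4, 5]) — executes, giving [1, -4, 5, 1, -4, 5].
  v8: a read changed (v3 1->3) — executes, giving 3.
  v9: a read changed (v7 [-8, -8]->[1, -4, 5, 1, -4, 5]) — executes, giving 4.
  v12: a read changed (v9 -16->4) — executes, giving -4.
  v18: a read changed (v8 1->3; v9 -16->4) — executes, giving 4.
  v19: a read changed (v12 16->-4; v3 1->3) — executes, giving -12.
  v20: a read changed (v8 1->3; v18 1->4) — executes, giving 3.
  v21: a read changed (v19 16->-12; v20 1->3) — executes, giving -15.
  v23: a read changed (v8 1->3) — executes, giving 9.
  v24: a read changed (v23 7->9; v21 15->-15) — executes, giving 9.

Demanding v24 again yields 9.
12 computations run: v3, v5, v7, v8, v9, v12, v18, v19, v20, v21, v23, v24.
The nodes whose values change: in1, v3, v5, v7, v8, v9, v12, v18, v19, v20, v21, v23, v24.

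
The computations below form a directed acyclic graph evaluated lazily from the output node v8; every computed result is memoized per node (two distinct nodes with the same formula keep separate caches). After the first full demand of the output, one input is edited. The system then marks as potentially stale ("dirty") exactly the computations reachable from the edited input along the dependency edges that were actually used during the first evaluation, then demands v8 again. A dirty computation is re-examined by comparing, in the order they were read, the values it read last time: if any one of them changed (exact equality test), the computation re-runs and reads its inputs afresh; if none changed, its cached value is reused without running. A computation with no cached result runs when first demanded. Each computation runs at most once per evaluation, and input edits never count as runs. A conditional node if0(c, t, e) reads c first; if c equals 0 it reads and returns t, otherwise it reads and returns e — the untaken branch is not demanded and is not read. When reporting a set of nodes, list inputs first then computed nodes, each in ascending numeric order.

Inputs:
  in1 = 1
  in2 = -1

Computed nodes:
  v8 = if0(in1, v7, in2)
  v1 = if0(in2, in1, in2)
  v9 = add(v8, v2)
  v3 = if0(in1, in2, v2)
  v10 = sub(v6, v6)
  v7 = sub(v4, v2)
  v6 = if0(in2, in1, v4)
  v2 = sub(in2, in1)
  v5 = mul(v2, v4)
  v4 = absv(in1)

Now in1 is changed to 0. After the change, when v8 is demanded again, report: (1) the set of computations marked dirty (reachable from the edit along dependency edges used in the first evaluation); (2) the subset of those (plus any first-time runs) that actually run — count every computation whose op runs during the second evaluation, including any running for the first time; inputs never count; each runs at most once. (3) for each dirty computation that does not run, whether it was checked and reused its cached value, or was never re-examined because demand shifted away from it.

The edit dirties: v8.
4 computations run: v2, v4, v7, v8.
No dirty computation escaped a run.
Note the branch switch — v2, v4, v7 had no cache and run now for the first time.

First demand of the output computes:
  v8 = if0(in1=1 -> else branch in2) = -1

After the edit, cleaning proceeds:
  v2: had never run; runs now, result -1.
  v4: had never run; runs now, result 0.
  v7: had never run; runs now, result 1.
  v8: a read changed (in1 1->0) — executes, giving 1.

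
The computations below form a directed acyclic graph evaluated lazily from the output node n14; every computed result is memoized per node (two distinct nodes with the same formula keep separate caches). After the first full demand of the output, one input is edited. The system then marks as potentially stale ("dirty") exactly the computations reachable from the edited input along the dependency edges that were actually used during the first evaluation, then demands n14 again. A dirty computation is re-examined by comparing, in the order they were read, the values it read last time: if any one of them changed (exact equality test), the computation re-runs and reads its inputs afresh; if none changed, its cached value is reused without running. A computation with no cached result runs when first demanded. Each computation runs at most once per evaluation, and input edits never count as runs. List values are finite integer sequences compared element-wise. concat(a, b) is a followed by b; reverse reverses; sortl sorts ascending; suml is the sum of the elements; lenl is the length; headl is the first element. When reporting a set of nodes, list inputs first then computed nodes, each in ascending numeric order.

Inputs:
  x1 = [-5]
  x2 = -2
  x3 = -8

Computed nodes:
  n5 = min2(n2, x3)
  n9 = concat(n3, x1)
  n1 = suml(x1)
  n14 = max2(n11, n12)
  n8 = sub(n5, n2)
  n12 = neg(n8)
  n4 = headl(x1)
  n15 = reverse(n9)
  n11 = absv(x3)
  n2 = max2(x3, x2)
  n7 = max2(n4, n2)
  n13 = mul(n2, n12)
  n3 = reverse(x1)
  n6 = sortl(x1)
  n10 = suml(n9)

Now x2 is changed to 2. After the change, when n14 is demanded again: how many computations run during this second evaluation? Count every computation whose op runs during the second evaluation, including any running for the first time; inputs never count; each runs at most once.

5 computations run: n2, n5, n8, n12, n14.

First demand of the output computes:
  n2 = max2(-8, -2) = -2
  n5 = min2(-2, -8) = -8
  n8 = sub(-8, -2) = -6
  n11 = absv(-8) = 8
  n12 = neg(-6) = 6
  n14 = max2(8, 6) = 8

After the edit, cleaning proceeds:
  n2: a read changed (x2 -2->2) — executes, giving 2.
  n5: a read changed (n2 -2->2) — executes, giving -8 — identical to its old value.
  n8: a read changed (n2 -2->2) — executes, giving -10.
  n12: a read changed (n8 -6->-10) — executes, giving 10.
  n14: a read changed (n12 6->10) — executes, giving 10.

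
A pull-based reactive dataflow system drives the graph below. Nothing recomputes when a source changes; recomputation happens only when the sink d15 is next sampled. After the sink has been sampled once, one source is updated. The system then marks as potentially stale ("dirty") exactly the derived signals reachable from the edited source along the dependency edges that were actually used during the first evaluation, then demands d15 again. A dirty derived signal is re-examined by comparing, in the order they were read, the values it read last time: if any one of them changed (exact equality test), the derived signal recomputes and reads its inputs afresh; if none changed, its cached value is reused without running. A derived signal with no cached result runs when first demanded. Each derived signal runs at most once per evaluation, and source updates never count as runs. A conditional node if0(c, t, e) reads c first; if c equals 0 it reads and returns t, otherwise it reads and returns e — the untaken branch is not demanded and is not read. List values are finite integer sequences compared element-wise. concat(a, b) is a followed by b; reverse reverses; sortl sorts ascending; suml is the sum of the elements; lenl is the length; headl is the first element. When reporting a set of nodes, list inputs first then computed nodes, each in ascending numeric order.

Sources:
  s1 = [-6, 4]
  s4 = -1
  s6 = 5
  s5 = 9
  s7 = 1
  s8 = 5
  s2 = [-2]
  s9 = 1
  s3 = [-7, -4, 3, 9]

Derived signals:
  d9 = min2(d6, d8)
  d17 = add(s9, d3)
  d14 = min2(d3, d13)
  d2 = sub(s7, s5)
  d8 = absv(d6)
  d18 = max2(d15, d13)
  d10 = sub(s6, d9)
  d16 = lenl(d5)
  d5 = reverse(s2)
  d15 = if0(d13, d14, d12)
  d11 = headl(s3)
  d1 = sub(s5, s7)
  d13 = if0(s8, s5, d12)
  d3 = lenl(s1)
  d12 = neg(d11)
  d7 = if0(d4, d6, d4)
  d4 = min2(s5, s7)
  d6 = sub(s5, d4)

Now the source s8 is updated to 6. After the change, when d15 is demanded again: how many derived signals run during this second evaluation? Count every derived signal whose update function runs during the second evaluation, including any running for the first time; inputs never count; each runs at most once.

First evaluation (everything demanded from the output):
  d11 = headl([-7, -4, 3, 9]) = -7
  d12 = neg(-7) = 7
  d13 = if0(s8=5 -> else branch d12) = 7
  d15 = if0(d13=7 -> else branch d12) = 7

Propagation after the edit:
  d13: runs — s8 5->6; result 7 (same value as before).
  d15: checked — values it read are unchanged (d13 unchanged, d12 unchanged); reused cached 7 without running.

Key observation: the change is absorbed at d13 — it re-runs but produces the same value, and the output's value is unchanged.

Derived signals that run: d13 — 1 in total.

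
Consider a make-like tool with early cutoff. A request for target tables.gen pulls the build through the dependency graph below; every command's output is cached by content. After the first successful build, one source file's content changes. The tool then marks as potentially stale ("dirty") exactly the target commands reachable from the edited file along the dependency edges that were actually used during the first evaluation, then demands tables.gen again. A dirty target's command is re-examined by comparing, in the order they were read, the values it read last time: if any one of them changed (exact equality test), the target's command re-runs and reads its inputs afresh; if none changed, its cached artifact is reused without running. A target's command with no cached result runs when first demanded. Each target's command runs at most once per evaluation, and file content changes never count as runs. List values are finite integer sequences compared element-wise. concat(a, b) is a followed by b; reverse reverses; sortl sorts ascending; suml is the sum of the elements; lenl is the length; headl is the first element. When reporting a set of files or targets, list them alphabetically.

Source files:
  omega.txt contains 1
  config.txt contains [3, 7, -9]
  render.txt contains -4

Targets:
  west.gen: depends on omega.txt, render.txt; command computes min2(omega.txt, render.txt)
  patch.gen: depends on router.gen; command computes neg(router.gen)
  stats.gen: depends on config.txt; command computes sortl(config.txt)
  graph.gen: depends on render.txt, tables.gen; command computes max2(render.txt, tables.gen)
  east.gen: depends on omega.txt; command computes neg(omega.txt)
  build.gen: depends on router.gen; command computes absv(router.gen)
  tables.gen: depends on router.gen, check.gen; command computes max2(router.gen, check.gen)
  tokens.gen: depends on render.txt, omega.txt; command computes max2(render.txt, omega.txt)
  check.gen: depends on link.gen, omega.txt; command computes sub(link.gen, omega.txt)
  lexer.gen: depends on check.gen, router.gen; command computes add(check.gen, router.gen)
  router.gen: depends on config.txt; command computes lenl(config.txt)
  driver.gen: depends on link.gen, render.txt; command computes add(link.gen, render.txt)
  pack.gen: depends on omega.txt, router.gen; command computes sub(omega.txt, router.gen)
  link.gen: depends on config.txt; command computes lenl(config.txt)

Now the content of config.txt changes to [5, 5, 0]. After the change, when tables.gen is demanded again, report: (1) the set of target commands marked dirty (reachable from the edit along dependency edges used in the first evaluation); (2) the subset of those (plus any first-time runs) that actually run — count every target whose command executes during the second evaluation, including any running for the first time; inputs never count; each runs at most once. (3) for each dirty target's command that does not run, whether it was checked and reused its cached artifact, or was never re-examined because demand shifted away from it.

First demand of the output computes:
  link.gen = lenl([3, 7, -9]) = 3
  check.gen = sub(3, 1) = 2
  router.gen = lenl([3, 7, -9]) = 3
  tables.gen = max2(3, 2) = 3

After the edit, cleaning proceeds:
  link.gen: a read changed (config.txt [3, 7, -9]->[5, 5, 0]) — executes, giving 3 — identical to its old value.
  check.gen: dirty, but its reads are unchanged (link.gen unchanged, omega.txt unchanged); cached 2 stands.
  router.gen: a read changed (config.txt [3, 7, -9]->[5, 5, 0]) — executes, giving 3 — identical to its old value.
  tables.gen: dirty, but its reads are unchanged (router.gen unchanged, check.gen unchanged); cached 3 stands.

Note where the cutoff bites: check.gen is checked, finds nothing changed, and keeps its cache.

The edit dirties: check.gen, link.gen, router.gen, tables.gen.
2 target commands run: link.gen, router.gen.
Cache hits after checking: check.gen, tables.gen.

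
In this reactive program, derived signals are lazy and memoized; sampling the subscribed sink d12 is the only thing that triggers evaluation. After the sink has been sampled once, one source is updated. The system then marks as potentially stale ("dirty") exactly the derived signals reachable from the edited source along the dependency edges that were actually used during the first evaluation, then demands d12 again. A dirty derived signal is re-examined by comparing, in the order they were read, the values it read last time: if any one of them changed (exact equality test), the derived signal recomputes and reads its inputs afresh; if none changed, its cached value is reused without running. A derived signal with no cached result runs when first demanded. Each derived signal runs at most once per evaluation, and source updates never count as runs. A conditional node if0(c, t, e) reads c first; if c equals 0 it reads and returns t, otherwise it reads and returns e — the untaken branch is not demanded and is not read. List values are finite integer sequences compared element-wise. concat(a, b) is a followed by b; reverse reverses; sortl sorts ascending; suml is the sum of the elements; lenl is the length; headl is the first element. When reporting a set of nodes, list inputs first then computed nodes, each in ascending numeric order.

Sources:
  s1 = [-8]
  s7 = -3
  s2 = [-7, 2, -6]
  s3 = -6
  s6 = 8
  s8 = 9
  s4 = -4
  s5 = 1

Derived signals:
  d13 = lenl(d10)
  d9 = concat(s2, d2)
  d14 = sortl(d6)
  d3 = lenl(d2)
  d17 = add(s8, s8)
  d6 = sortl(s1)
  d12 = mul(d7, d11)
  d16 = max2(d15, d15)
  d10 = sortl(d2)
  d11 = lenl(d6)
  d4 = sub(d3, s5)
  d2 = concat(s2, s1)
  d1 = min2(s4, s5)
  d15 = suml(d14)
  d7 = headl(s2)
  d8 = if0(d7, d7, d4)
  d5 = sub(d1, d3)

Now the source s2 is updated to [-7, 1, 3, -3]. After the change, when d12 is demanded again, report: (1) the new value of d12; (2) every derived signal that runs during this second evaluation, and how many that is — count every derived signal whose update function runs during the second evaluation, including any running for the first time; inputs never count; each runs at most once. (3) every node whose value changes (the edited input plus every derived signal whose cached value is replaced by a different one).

Demanding d12 again yields -7.
1 derived signals run: d7.
The nodes whose values change: s2.
Note the absorption at d7: it re-runs yet its value is the same, leaving the output's value untouched.

First demand of the output computes:
  d6 = sortl([-8]) = [-8]
  d7 = headl([-7, 2, -6]) = -7
  d11 = lenl([-8]) = 1
  d12 = mul(-7, 1) = -7

After the edit, cleaning proceeds:
  d7: a read changed (s2 [-7, 2, -6]->[-7, 1, 3, -3]) — executes, giving -7 — identical to its old value.
  d12: dirty, but its reads are unchanged (d7 unchanged, d11 unchanged); cached -7 stands.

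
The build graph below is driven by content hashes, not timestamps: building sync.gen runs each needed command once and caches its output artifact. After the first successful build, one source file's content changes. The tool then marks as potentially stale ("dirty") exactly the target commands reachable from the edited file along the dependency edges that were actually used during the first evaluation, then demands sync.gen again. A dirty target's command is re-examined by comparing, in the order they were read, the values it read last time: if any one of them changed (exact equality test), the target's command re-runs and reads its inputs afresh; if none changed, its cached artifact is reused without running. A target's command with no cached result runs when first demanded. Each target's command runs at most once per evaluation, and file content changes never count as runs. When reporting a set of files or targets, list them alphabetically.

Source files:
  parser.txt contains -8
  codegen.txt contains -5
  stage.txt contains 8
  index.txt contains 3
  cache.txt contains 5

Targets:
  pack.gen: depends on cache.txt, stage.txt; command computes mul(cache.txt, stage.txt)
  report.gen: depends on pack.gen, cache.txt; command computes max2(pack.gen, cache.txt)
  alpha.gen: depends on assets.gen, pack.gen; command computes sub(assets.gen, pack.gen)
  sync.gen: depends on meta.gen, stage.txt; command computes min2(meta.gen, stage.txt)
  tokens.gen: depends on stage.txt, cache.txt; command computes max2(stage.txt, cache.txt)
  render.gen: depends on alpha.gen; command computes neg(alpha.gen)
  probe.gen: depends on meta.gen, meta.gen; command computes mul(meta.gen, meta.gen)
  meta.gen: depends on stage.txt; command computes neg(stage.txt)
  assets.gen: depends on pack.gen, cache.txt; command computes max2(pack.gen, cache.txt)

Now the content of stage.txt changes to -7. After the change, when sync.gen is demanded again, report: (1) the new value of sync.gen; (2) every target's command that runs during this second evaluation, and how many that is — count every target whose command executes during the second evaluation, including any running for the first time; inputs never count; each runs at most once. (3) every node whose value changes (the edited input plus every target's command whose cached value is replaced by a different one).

sync.gen now evaluates to -7.
Run set: meta.gen, sync.gen (2 run).
Changed values: meta.gen, stage.txt, sync.gen.

Initial pass — values computed on the first demand:
  meta.gen = neg(8) = -8
  sync.gen = min2(-8, 8) = -8

Second demand — change propagation:
  meta.gen: re-runs because stage.txt 8->-7; new result 7.
  sync.gen: re-runs because meta.gen -8->7; stage.txt 8->-7; new result -7.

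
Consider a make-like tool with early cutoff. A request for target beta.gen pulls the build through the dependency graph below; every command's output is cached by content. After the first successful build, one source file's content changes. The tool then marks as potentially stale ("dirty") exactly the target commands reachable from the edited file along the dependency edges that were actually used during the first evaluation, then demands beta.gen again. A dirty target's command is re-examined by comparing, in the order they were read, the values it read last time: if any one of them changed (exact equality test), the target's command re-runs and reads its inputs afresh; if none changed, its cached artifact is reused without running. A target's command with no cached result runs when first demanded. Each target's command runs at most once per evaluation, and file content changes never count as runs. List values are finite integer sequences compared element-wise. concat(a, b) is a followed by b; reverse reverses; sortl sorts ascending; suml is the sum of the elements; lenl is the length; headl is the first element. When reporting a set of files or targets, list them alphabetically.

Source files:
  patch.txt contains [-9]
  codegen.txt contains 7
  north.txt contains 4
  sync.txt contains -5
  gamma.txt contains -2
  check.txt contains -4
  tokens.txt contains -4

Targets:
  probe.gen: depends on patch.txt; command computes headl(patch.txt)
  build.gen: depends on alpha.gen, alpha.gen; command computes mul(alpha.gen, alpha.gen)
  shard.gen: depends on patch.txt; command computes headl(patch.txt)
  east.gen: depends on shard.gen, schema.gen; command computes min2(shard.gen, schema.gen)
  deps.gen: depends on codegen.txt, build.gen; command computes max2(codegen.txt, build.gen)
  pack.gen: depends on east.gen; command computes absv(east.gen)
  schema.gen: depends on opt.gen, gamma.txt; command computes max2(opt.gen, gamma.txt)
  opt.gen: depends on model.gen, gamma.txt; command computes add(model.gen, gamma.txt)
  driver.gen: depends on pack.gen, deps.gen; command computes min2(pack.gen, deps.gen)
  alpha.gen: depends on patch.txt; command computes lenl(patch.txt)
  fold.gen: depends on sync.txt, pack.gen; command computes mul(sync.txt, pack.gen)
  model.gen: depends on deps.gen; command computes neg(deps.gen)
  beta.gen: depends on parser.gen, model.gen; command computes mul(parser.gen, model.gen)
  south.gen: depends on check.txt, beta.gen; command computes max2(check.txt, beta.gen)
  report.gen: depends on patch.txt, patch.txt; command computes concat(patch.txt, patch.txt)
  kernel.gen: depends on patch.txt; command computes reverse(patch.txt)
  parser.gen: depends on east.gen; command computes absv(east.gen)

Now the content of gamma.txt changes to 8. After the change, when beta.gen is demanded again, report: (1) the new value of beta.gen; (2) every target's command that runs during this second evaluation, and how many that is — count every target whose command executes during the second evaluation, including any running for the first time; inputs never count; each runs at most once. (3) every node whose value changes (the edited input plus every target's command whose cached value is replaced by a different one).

First demand of the output computes:
  alpha.gen = lenl([-9]) = 1
  build.gen = mul(1, 1) = 1
  deps.gen = max2(7, 1) = 7
  model.gen = neg(7) = -7
  opt.gen = add(-7, -2) = -9
  schema.gen = max2(-9, -2) = -2
  shard.gen = headl([-9]) = -9
  east.gen = min2(-9, -2) = -9
  parser.gen = absv(-9) = 9
  beta.gen = mul(9, -7) = -63

After the edit, cleaning proceeds:
  opt.gen: a read changed (gamma.txt -2->8) — executes, giving 1.
  schema.gen: a read changed (opt.gen -9->1; gamma.txt -2->8) — executes, giving 8.
  east.gen: a read changed (schema.gen -2->8) — executes, giving -9 — identical to its old value.
  parser.gen: dirty, but its reads are unchanged (east.gen unchanged); cached 9 stands.
  beta.gen: dirty, but its reads are unchanged (parser.gen unchanged, model.gen unchanged); cached -63 stands.

Note the absorption at east.gen: it re-runs yet its value is the same, leaving the output's value untouched.

Demanding beta.gen again yields -63.
3 target commands run: east.gen, opt.gen, schema.gen.
The nodes whose values change: gamma.txt, opt.gen, schema.gen.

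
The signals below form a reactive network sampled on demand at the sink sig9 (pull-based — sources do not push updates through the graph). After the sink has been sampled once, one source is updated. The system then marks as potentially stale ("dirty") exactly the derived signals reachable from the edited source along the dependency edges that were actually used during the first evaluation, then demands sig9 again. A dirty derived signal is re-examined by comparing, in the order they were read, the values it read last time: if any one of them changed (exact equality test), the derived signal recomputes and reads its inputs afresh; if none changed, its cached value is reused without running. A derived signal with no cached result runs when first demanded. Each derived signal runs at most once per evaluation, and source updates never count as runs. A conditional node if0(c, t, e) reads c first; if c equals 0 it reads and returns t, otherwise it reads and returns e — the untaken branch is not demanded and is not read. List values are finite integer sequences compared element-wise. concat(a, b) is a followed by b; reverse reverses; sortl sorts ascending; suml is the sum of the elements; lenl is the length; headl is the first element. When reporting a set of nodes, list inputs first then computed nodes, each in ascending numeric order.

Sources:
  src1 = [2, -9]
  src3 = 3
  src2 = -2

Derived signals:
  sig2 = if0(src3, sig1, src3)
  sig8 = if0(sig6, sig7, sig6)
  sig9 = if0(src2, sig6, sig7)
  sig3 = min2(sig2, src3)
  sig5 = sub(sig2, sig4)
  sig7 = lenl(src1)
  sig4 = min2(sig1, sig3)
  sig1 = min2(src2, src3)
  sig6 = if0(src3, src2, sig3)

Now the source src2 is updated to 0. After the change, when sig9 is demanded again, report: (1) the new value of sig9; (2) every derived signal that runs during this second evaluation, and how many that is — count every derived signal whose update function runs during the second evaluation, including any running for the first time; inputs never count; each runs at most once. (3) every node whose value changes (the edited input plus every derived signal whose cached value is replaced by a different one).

sig9 now evaluates to 3.
Run set: sig2, sig3, sig6, sig9 (4 run).
Changed values: src2, sig9.
The important point: the flipped condition pulls in fresh nodes; sig2, sig3, sig6 run for the first time.

Initial pass — values computed on the first demand:
  sig7 = lenl([2, -9]) = 2
  sig9 = if0(src2=-2 -> else branch sig7) = 2

Second demand — change propagation:
  sig2: newly demanded (no cache) — executes and yields 3.
  sig3: newly demanded (no cache) — executes and yields 3.
  sig6: newly demanded (no cache) — executes and yields 3.
  sig9: re-runs because src2 -2->0; new result 3.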